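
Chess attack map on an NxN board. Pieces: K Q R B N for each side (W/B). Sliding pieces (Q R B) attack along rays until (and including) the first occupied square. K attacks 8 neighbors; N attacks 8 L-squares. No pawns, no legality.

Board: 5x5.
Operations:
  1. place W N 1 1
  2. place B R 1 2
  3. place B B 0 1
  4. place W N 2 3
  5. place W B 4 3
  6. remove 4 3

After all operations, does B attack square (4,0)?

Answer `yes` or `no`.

Op 1: place WN@(1,1)
Op 2: place BR@(1,2)
Op 3: place BB@(0,1)
Op 4: place WN@(2,3)
Op 5: place WB@(4,3)
Op 6: remove (4,3)
Per-piece attacks for B:
  BB@(0,1): attacks (1,2) (1,0) [ray(1,1) blocked at (1,2)]
  BR@(1,2): attacks (1,3) (1,4) (1,1) (2,2) (3,2) (4,2) (0,2) [ray(0,-1) blocked at (1,1)]
B attacks (4,0): no

Answer: no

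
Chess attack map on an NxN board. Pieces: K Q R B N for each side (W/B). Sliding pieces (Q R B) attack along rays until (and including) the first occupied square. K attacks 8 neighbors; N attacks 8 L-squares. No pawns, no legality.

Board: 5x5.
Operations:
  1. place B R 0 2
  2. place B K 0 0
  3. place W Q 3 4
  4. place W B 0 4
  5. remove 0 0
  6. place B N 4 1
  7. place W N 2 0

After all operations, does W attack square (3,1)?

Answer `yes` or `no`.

Answer: yes

Derivation:
Op 1: place BR@(0,2)
Op 2: place BK@(0,0)
Op 3: place WQ@(3,4)
Op 4: place WB@(0,4)
Op 5: remove (0,0)
Op 6: place BN@(4,1)
Op 7: place WN@(2,0)
Per-piece attacks for W:
  WB@(0,4): attacks (1,3) (2,2) (3,1) (4,0)
  WN@(2,0): attacks (3,2) (4,1) (1,2) (0,1)
  WQ@(3,4): attacks (3,3) (3,2) (3,1) (3,0) (4,4) (2,4) (1,4) (0,4) (4,3) (2,3) (1,2) (0,1) [ray(-1,0) blocked at (0,4)]
W attacks (3,1): yes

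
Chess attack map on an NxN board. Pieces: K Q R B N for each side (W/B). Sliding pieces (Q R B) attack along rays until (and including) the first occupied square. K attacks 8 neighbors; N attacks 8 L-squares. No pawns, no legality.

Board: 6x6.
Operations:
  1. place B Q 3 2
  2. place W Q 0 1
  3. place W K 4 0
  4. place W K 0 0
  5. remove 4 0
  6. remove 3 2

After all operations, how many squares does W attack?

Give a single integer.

Answer: 16

Derivation:
Op 1: place BQ@(3,2)
Op 2: place WQ@(0,1)
Op 3: place WK@(4,0)
Op 4: place WK@(0,0)
Op 5: remove (4,0)
Op 6: remove (3,2)
Per-piece attacks for W:
  WK@(0,0): attacks (0,1) (1,0) (1,1)
  WQ@(0,1): attacks (0,2) (0,3) (0,4) (0,5) (0,0) (1,1) (2,1) (3,1) (4,1) (5,1) (1,2) (2,3) (3,4) (4,5) (1,0) [ray(0,-1) blocked at (0,0)]
Union (16 distinct): (0,0) (0,1) (0,2) (0,3) (0,4) (0,5) (1,0) (1,1) (1,2) (2,1) (2,3) (3,1) (3,4) (4,1) (4,5) (5,1)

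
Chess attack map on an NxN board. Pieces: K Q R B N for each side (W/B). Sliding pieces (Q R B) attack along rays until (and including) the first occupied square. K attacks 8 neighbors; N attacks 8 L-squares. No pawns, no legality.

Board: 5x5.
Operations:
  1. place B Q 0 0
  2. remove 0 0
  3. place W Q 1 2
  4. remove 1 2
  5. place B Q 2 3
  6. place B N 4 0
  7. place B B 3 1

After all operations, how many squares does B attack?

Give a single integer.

Answer: 17

Derivation:
Op 1: place BQ@(0,0)
Op 2: remove (0,0)
Op 3: place WQ@(1,2)
Op 4: remove (1,2)
Op 5: place BQ@(2,3)
Op 6: place BN@(4,0)
Op 7: place BB@(3,1)
Per-piece attacks for B:
  BQ@(2,3): attacks (2,4) (2,2) (2,1) (2,0) (3,3) (4,3) (1,3) (0,3) (3,4) (3,2) (4,1) (1,4) (1,2) (0,1)
  BB@(3,1): attacks (4,2) (4,0) (2,2) (1,3) (0,4) (2,0) [ray(1,-1) blocked at (4,0)]
  BN@(4,0): attacks (3,2) (2,1)
Union (17 distinct): (0,1) (0,3) (0,4) (1,2) (1,3) (1,4) (2,0) (2,1) (2,2) (2,4) (3,2) (3,3) (3,4) (4,0) (4,1) (4,2) (4,3)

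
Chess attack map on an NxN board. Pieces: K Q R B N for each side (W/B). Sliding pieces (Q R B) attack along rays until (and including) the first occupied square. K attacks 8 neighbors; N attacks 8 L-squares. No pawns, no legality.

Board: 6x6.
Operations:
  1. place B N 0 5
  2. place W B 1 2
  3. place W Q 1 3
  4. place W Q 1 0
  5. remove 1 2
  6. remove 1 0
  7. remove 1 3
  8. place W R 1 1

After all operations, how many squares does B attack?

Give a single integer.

Answer: 2

Derivation:
Op 1: place BN@(0,5)
Op 2: place WB@(1,2)
Op 3: place WQ@(1,3)
Op 4: place WQ@(1,0)
Op 5: remove (1,2)
Op 6: remove (1,0)
Op 7: remove (1,3)
Op 8: place WR@(1,1)
Per-piece attacks for B:
  BN@(0,5): attacks (1,3) (2,4)
Union (2 distinct): (1,3) (2,4)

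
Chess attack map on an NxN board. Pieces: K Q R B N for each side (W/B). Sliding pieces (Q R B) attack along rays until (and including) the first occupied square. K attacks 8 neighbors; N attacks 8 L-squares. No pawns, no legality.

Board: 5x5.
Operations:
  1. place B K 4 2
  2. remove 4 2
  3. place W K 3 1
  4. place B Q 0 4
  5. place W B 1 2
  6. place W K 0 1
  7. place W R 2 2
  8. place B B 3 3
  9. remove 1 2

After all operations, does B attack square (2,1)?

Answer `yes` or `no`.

Op 1: place BK@(4,2)
Op 2: remove (4,2)
Op 3: place WK@(3,1)
Op 4: place BQ@(0,4)
Op 5: place WB@(1,2)
Op 6: place WK@(0,1)
Op 7: place WR@(2,2)
Op 8: place BB@(3,3)
Op 9: remove (1,2)
Per-piece attacks for B:
  BQ@(0,4): attacks (0,3) (0,2) (0,1) (1,4) (2,4) (3,4) (4,4) (1,3) (2,2) [ray(0,-1) blocked at (0,1); ray(1,-1) blocked at (2,2)]
  BB@(3,3): attacks (4,4) (4,2) (2,4) (2,2) [ray(-1,-1) blocked at (2,2)]
B attacks (2,1): no

Answer: no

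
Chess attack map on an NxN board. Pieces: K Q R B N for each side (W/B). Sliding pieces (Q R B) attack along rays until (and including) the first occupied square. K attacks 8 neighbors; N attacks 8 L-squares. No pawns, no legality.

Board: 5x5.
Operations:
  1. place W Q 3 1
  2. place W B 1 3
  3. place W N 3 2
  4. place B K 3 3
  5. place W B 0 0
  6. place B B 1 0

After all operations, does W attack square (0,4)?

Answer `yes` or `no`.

Answer: yes

Derivation:
Op 1: place WQ@(3,1)
Op 2: place WB@(1,3)
Op 3: place WN@(3,2)
Op 4: place BK@(3,3)
Op 5: place WB@(0,0)
Op 6: place BB@(1,0)
Per-piece attacks for W:
  WB@(0,0): attacks (1,1) (2,2) (3,3) [ray(1,1) blocked at (3,3)]
  WB@(1,3): attacks (2,4) (2,2) (3,1) (0,4) (0,2) [ray(1,-1) blocked at (3,1)]
  WQ@(3,1): attacks (3,2) (3,0) (4,1) (2,1) (1,1) (0,1) (4,2) (4,0) (2,2) (1,3) (2,0) [ray(0,1) blocked at (3,2); ray(-1,1) blocked at (1,3)]
  WN@(3,2): attacks (4,4) (2,4) (1,3) (4,0) (2,0) (1,1)
W attacks (0,4): yes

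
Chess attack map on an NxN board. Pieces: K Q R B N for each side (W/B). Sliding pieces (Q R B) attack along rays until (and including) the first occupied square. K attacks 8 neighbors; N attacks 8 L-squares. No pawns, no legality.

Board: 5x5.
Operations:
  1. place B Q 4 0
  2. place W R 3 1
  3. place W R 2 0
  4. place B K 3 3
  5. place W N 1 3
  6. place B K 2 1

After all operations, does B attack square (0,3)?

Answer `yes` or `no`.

Op 1: place BQ@(4,0)
Op 2: place WR@(3,1)
Op 3: place WR@(2,0)
Op 4: place BK@(3,3)
Op 5: place WN@(1,3)
Op 6: place BK@(2,1)
Per-piece attacks for B:
  BK@(2,1): attacks (2,2) (2,0) (3,1) (1,1) (3,2) (3,0) (1,2) (1,0)
  BK@(3,3): attacks (3,4) (3,2) (4,3) (2,3) (4,4) (4,2) (2,4) (2,2)
  BQ@(4,0): attacks (4,1) (4,2) (4,3) (4,4) (3,0) (2,0) (3,1) [ray(-1,0) blocked at (2,0); ray(-1,1) blocked at (3,1)]
B attacks (0,3): no

Answer: no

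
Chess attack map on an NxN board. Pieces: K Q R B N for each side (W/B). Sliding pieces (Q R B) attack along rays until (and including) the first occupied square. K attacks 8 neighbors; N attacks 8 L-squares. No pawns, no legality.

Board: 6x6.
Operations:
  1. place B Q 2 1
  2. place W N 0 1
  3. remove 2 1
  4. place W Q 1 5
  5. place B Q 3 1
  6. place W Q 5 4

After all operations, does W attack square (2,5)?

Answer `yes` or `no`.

Answer: yes

Derivation:
Op 1: place BQ@(2,1)
Op 2: place WN@(0,1)
Op 3: remove (2,1)
Op 4: place WQ@(1,5)
Op 5: place BQ@(3,1)
Op 6: place WQ@(5,4)
Per-piece attacks for W:
  WN@(0,1): attacks (1,3) (2,2) (2,0)
  WQ@(1,5): attacks (1,4) (1,3) (1,2) (1,1) (1,0) (2,5) (3,5) (4,5) (5,5) (0,5) (2,4) (3,3) (4,2) (5,1) (0,4)
  WQ@(5,4): attacks (5,5) (5,3) (5,2) (5,1) (5,0) (4,4) (3,4) (2,4) (1,4) (0,4) (4,5) (4,3) (3,2) (2,1) (1,0)
W attacks (2,5): yes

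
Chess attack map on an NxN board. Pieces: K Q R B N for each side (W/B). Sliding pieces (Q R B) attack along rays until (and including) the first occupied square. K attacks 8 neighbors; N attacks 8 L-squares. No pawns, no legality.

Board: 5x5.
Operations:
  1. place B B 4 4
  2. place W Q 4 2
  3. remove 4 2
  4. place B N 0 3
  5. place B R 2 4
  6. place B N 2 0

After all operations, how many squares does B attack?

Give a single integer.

Answer: 16

Derivation:
Op 1: place BB@(4,4)
Op 2: place WQ@(4,2)
Op 3: remove (4,2)
Op 4: place BN@(0,3)
Op 5: place BR@(2,4)
Op 6: place BN@(2,0)
Per-piece attacks for B:
  BN@(0,3): attacks (2,4) (1,1) (2,2)
  BN@(2,0): attacks (3,2) (4,1) (1,2) (0,1)
  BR@(2,4): attacks (2,3) (2,2) (2,1) (2,0) (3,4) (4,4) (1,4) (0,4) [ray(0,-1) blocked at (2,0); ray(1,0) blocked at (4,4)]
  BB@(4,4): attacks (3,3) (2,2) (1,1) (0,0)
Union (16 distinct): (0,0) (0,1) (0,4) (1,1) (1,2) (1,4) (2,0) (2,1) (2,2) (2,3) (2,4) (3,2) (3,3) (3,4) (4,1) (4,4)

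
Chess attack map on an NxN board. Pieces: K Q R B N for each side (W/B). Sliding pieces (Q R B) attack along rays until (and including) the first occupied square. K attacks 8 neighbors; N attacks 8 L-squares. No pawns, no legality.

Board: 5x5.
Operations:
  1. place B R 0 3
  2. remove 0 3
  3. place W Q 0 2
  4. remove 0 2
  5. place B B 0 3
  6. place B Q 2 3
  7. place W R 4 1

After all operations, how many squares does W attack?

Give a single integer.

Answer: 8

Derivation:
Op 1: place BR@(0,3)
Op 2: remove (0,3)
Op 3: place WQ@(0,2)
Op 4: remove (0,2)
Op 5: place BB@(0,3)
Op 6: place BQ@(2,3)
Op 7: place WR@(4,1)
Per-piece attacks for W:
  WR@(4,1): attacks (4,2) (4,3) (4,4) (4,0) (3,1) (2,1) (1,1) (0,1)
Union (8 distinct): (0,1) (1,1) (2,1) (3,1) (4,0) (4,2) (4,3) (4,4)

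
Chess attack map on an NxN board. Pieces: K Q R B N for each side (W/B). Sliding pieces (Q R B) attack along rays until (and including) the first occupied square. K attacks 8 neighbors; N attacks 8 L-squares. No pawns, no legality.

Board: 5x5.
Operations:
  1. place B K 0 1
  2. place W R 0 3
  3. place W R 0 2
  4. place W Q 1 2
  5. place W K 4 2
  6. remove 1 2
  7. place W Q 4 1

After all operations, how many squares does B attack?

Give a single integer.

Op 1: place BK@(0,1)
Op 2: place WR@(0,3)
Op 3: place WR@(0,2)
Op 4: place WQ@(1,2)
Op 5: place WK@(4,2)
Op 6: remove (1,2)
Op 7: place WQ@(4,1)
Per-piece attacks for B:
  BK@(0,1): attacks (0,2) (0,0) (1,1) (1,2) (1,0)
Union (5 distinct): (0,0) (0,2) (1,0) (1,1) (1,2)

Answer: 5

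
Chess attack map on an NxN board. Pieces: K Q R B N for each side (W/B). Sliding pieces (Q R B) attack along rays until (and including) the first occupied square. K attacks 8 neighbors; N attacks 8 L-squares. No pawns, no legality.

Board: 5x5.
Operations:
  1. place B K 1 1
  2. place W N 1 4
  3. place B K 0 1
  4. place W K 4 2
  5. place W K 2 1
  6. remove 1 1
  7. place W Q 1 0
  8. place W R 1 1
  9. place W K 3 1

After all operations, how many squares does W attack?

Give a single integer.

Answer: 19

Derivation:
Op 1: place BK@(1,1)
Op 2: place WN@(1,4)
Op 3: place BK@(0,1)
Op 4: place WK@(4,2)
Op 5: place WK@(2,1)
Op 6: remove (1,1)
Op 7: place WQ@(1,0)
Op 8: place WR@(1,1)
Op 9: place WK@(3,1)
Per-piece attacks for W:
  WQ@(1,0): attacks (1,1) (2,0) (3,0) (4,0) (0,0) (2,1) (0,1) [ray(0,1) blocked at (1,1); ray(1,1) blocked at (2,1); ray(-1,1) blocked at (0,1)]
  WR@(1,1): attacks (1,2) (1,3) (1,4) (1,0) (2,1) (0,1) [ray(0,1) blocked at (1,4); ray(0,-1) blocked at (1,0); ray(1,0) blocked at (2,1); ray(-1,0) blocked at (0,1)]
  WN@(1,4): attacks (2,2) (3,3) (0,2)
  WK@(2,1): attacks (2,2) (2,0) (3,1) (1,1) (3,2) (3,0) (1,2) (1,0)
  WK@(3,1): attacks (3,2) (3,0) (4,1) (2,1) (4,2) (4,0) (2,2) (2,0)
  WK@(4,2): attacks (4,3) (4,1) (3,2) (3,3) (3,1)
Union (19 distinct): (0,0) (0,1) (0,2) (1,0) (1,1) (1,2) (1,3) (1,4) (2,0) (2,1) (2,2) (3,0) (3,1) (3,2) (3,3) (4,0) (4,1) (4,2) (4,3)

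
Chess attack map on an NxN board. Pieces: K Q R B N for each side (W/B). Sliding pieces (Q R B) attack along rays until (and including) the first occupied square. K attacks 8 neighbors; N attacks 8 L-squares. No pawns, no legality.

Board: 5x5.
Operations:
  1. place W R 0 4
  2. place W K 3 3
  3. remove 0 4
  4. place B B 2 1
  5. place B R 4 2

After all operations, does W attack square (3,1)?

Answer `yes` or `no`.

Answer: no

Derivation:
Op 1: place WR@(0,4)
Op 2: place WK@(3,3)
Op 3: remove (0,4)
Op 4: place BB@(2,1)
Op 5: place BR@(4,2)
Per-piece attacks for W:
  WK@(3,3): attacks (3,4) (3,2) (4,3) (2,3) (4,4) (4,2) (2,4) (2,2)
W attacks (3,1): no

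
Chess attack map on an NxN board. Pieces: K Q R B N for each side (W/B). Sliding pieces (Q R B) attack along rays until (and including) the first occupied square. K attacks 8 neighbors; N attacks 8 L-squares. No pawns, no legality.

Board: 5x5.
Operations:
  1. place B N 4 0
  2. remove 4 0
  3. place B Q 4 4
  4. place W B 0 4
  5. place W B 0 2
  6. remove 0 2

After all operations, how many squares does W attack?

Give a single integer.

Op 1: place BN@(4,0)
Op 2: remove (4,0)
Op 3: place BQ@(4,4)
Op 4: place WB@(0,4)
Op 5: place WB@(0,2)
Op 6: remove (0,2)
Per-piece attacks for W:
  WB@(0,4): attacks (1,3) (2,2) (3,1) (4,0)
Union (4 distinct): (1,3) (2,2) (3,1) (4,0)

Answer: 4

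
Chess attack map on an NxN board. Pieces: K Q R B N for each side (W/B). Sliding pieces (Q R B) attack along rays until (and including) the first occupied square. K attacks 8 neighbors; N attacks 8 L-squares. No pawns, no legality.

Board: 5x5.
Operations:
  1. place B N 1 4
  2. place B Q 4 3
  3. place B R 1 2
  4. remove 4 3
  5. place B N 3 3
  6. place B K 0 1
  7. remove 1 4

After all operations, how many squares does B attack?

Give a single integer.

Answer: 12

Derivation:
Op 1: place BN@(1,4)
Op 2: place BQ@(4,3)
Op 3: place BR@(1,2)
Op 4: remove (4,3)
Op 5: place BN@(3,3)
Op 6: place BK@(0,1)
Op 7: remove (1,4)
Per-piece attacks for B:
  BK@(0,1): attacks (0,2) (0,0) (1,1) (1,2) (1,0)
  BR@(1,2): attacks (1,3) (1,4) (1,1) (1,0) (2,2) (3,2) (4,2) (0,2)
  BN@(3,3): attacks (1,4) (4,1) (2,1) (1,2)
Union (12 distinct): (0,0) (0,2) (1,0) (1,1) (1,2) (1,3) (1,4) (2,1) (2,2) (3,2) (4,1) (4,2)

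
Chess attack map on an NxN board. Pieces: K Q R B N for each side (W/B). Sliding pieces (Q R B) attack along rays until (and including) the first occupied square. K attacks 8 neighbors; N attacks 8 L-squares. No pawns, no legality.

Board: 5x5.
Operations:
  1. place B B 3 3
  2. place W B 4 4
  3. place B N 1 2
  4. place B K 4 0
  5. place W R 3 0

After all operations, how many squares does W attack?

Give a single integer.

Answer: 7

Derivation:
Op 1: place BB@(3,3)
Op 2: place WB@(4,4)
Op 3: place BN@(1,2)
Op 4: place BK@(4,0)
Op 5: place WR@(3,0)
Per-piece attacks for W:
  WR@(3,0): attacks (3,1) (3,2) (3,3) (4,0) (2,0) (1,0) (0,0) [ray(0,1) blocked at (3,3); ray(1,0) blocked at (4,0)]
  WB@(4,4): attacks (3,3) [ray(-1,-1) blocked at (3,3)]
Union (7 distinct): (0,0) (1,0) (2,0) (3,1) (3,2) (3,3) (4,0)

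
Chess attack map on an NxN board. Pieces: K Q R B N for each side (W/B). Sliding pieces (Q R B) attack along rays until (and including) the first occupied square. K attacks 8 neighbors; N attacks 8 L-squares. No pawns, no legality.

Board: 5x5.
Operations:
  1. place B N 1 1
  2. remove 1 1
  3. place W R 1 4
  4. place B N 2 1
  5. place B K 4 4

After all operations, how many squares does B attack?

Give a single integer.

Answer: 8

Derivation:
Op 1: place BN@(1,1)
Op 2: remove (1,1)
Op 3: place WR@(1,4)
Op 4: place BN@(2,1)
Op 5: place BK@(4,4)
Per-piece attacks for B:
  BN@(2,1): attacks (3,3) (4,2) (1,3) (0,2) (4,0) (0,0)
  BK@(4,4): attacks (4,3) (3,4) (3,3)
Union (8 distinct): (0,0) (0,2) (1,3) (3,3) (3,4) (4,0) (4,2) (4,3)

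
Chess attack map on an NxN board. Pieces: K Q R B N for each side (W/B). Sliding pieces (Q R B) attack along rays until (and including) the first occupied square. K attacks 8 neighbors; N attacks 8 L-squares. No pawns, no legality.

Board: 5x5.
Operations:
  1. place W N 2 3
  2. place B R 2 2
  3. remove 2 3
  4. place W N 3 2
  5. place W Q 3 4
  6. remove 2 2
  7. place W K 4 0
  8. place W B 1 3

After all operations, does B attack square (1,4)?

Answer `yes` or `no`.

Answer: no

Derivation:
Op 1: place WN@(2,3)
Op 2: place BR@(2,2)
Op 3: remove (2,3)
Op 4: place WN@(3,2)
Op 5: place WQ@(3,4)
Op 6: remove (2,2)
Op 7: place WK@(4,0)
Op 8: place WB@(1,3)
Per-piece attacks for B:
B attacks (1,4): no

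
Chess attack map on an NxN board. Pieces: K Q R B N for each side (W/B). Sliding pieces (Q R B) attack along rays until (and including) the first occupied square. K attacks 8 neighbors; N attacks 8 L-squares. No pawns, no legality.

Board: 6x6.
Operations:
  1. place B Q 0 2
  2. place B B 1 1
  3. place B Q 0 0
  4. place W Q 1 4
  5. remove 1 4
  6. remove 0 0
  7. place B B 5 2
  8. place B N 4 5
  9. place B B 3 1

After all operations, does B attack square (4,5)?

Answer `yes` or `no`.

Answer: no

Derivation:
Op 1: place BQ@(0,2)
Op 2: place BB@(1,1)
Op 3: place BQ@(0,0)
Op 4: place WQ@(1,4)
Op 5: remove (1,4)
Op 6: remove (0,0)
Op 7: place BB@(5,2)
Op 8: place BN@(4,5)
Op 9: place BB@(3,1)
Per-piece attacks for B:
  BQ@(0,2): attacks (0,3) (0,4) (0,5) (0,1) (0,0) (1,2) (2,2) (3,2) (4,2) (5,2) (1,3) (2,4) (3,5) (1,1) [ray(1,0) blocked at (5,2); ray(1,-1) blocked at (1,1)]
  BB@(1,1): attacks (2,2) (3,3) (4,4) (5,5) (2,0) (0,2) (0,0) [ray(-1,1) blocked at (0,2)]
  BB@(3,1): attacks (4,2) (5,3) (4,0) (2,2) (1,3) (0,4) (2,0)
  BN@(4,5): attacks (5,3) (3,3) (2,4)
  BB@(5,2): attacks (4,3) (3,4) (2,5) (4,1) (3,0)
B attacks (4,5): no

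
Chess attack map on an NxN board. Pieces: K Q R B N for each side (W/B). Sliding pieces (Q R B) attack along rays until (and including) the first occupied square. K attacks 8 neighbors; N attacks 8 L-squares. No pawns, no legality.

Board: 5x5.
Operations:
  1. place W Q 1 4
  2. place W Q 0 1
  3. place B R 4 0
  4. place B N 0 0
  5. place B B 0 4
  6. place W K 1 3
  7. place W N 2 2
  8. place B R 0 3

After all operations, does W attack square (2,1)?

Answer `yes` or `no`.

Op 1: place WQ@(1,4)
Op 2: place WQ@(0,1)
Op 3: place BR@(4,0)
Op 4: place BN@(0,0)
Op 5: place BB@(0,4)
Op 6: place WK@(1,3)
Op 7: place WN@(2,2)
Op 8: place BR@(0,3)
Per-piece attacks for W:
  WQ@(0,1): attacks (0,2) (0,3) (0,0) (1,1) (2,1) (3,1) (4,1) (1,2) (2,3) (3,4) (1,0) [ray(0,1) blocked at (0,3); ray(0,-1) blocked at (0,0)]
  WK@(1,3): attacks (1,4) (1,2) (2,3) (0,3) (2,4) (2,2) (0,4) (0,2)
  WQ@(1,4): attacks (1,3) (2,4) (3,4) (4,4) (0,4) (2,3) (3,2) (4,1) (0,3) [ray(0,-1) blocked at (1,3); ray(-1,0) blocked at (0,4); ray(-1,-1) blocked at (0,3)]
  WN@(2,2): attacks (3,4) (4,3) (1,4) (0,3) (3,0) (4,1) (1,0) (0,1)
W attacks (2,1): yes

Answer: yes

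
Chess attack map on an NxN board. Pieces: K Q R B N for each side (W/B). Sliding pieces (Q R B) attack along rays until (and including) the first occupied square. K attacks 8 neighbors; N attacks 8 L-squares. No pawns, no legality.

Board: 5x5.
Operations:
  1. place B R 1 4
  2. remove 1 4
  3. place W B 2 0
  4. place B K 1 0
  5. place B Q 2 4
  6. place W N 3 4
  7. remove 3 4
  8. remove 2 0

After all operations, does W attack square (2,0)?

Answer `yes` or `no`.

Op 1: place BR@(1,4)
Op 2: remove (1,4)
Op 3: place WB@(2,0)
Op 4: place BK@(1,0)
Op 5: place BQ@(2,4)
Op 6: place WN@(3,4)
Op 7: remove (3,4)
Op 8: remove (2,0)
Per-piece attacks for W:
W attacks (2,0): no

Answer: no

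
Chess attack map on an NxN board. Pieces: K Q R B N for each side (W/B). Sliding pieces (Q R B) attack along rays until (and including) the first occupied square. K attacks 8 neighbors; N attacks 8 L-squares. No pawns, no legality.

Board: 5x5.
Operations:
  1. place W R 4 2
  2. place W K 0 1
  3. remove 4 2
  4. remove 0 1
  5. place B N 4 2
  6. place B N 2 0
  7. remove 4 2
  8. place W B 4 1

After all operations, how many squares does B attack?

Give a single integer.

Op 1: place WR@(4,2)
Op 2: place WK@(0,1)
Op 3: remove (4,2)
Op 4: remove (0,1)
Op 5: place BN@(4,2)
Op 6: place BN@(2,0)
Op 7: remove (4,2)
Op 8: place WB@(4,1)
Per-piece attacks for B:
  BN@(2,0): attacks (3,2) (4,1) (1,2) (0,1)
Union (4 distinct): (0,1) (1,2) (3,2) (4,1)

Answer: 4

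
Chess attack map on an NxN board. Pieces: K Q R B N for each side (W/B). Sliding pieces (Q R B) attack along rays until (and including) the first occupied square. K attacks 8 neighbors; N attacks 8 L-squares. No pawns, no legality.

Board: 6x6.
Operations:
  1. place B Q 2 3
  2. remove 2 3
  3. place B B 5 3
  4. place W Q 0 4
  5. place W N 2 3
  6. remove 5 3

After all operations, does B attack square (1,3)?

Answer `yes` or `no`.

Answer: no

Derivation:
Op 1: place BQ@(2,3)
Op 2: remove (2,3)
Op 3: place BB@(5,3)
Op 4: place WQ@(0,4)
Op 5: place WN@(2,3)
Op 6: remove (5,3)
Per-piece attacks for B:
B attacks (1,3): no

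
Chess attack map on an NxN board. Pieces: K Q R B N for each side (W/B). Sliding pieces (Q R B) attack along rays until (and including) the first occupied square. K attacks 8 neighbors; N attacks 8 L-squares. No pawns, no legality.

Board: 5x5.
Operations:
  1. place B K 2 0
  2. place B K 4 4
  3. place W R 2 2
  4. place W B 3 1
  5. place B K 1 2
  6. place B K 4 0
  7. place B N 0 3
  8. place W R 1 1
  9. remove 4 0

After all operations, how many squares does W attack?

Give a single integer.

Answer: 12

Derivation:
Op 1: place BK@(2,0)
Op 2: place BK@(4,4)
Op 3: place WR@(2,2)
Op 4: place WB@(3,1)
Op 5: place BK@(1,2)
Op 6: place BK@(4,0)
Op 7: place BN@(0,3)
Op 8: place WR@(1,1)
Op 9: remove (4,0)
Per-piece attacks for W:
  WR@(1,1): attacks (1,2) (1,0) (2,1) (3,1) (0,1) [ray(0,1) blocked at (1,2); ray(1,0) blocked at (3,1)]
  WR@(2,2): attacks (2,3) (2,4) (2,1) (2,0) (3,2) (4,2) (1,2) [ray(0,-1) blocked at (2,0); ray(-1,0) blocked at (1,2)]
  WB@(3,1): attacks (4,2) (4,0) (2,2) (2,0) [ray(-1,1) blocked at (2,2); ray(-1,-1) blocked at (2,0)]
Union (12 distinct): (0,1) (1,0) (1,2) (2,0) (2,1) (2,2) (2,3) (2,4) (3,1) (3,2) (4,0) (4,2)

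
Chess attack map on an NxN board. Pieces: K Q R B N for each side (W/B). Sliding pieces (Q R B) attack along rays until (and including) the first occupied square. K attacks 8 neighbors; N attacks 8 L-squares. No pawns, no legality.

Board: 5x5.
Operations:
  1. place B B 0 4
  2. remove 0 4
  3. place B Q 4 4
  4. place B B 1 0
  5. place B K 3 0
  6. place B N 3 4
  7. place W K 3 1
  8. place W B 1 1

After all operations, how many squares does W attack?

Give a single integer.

Answer: 12

Derivation:
Op 1: place BB@(0,4)
Op 2: remove (0,4)
Op 3: place BQ@(4,4)
Op 4: place BB@(1,0)
Op 5: place BK@(3,0)
Op 6: place BN@(3,4)
Op 7: place WK@(3,1)
Op 8: place WB@(1,1)
Per-piece attacks for W:
  WB@(1,1): attacks (2,2) (3,3) (4,4) (2,0) (0,2) (0,0) [ray(1,1) blocked at (4,4)]
  WK@(3,1): attacks (3,2) (3,0) (4,1) (2,1) (4,2) (4,0) (2,2) (2,0)
Union (12 distinct): (0,0) (0,2) (2,0) (2,1) (2,2) (3,0) (3,2) (3,3) (4,0) (4,1) (4,2) (4,4)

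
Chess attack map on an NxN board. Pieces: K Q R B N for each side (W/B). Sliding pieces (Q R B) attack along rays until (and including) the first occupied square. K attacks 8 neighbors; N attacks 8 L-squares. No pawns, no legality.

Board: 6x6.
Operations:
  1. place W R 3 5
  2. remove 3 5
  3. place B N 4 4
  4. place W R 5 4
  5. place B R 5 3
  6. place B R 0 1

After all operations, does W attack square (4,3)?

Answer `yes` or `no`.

Answer: no

Derivation:
Op 1: place WR@(3,5)
Op 2: remove (3,5)
Op 3: place BN@(4,4)
Op 4: place WR@(5,4)
Op 5: place BR@(5,3)
Op 6: place BR@(0,1)
Per-piece attacks for W:
  WR@(5,4): attacks (5,5) (5,3) (4,4) [ray(0,-1) blocked at (5,3); ray(-1,0) blocked at (4,4)]
W attacks (4,3): no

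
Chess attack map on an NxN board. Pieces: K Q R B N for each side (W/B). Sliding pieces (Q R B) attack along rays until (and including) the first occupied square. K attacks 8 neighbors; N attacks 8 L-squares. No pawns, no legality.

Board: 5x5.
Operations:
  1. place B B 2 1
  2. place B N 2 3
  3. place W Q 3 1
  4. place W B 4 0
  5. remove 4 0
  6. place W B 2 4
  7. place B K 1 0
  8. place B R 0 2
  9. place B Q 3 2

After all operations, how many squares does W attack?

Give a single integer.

Op 1: place BB@(2,1)
Op 2: place BN@(2,3)
Op 3: place WQ@(3,1)
Op 4: place WB@(4,0)
Op 5: remove (4,0)
Op 6: place WB@(2,4)
Op 7: place BK@(1,0)
Op 8: place BR@(0,2)
Op 9: place BQ@(3,2)
Per-piece attacks for W:
  WB@(2,4): attacks (3,3) (4,2) (1,3) (0,2) [ray(-1,-1) blocked at (0,2)]
  WQ@(3,1): attacks (3,2) (3,0) (4,1) (2,1) (4,2) (4,0) (2,2) (1,3) (0,4) (2,0) [ray(0,1) blocked at (3,2); ray(-1,0) blocked at (2,1)]
Union (12 distinct): (0,2) (0,4) (1,3) (2,0) (2,1) (2,2) (3,0) (3,2) (3,3) (4,0) (4,1) (4,2)

Answer: 12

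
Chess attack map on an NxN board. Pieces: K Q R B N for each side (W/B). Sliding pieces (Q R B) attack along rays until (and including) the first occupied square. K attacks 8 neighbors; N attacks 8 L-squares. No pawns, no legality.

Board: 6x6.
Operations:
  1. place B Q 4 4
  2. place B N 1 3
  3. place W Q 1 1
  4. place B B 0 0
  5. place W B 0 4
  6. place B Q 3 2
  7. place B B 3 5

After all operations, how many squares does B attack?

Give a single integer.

Op 1: place BQ@(4,4)
Op 2: place BN@(1,3)
Op 3: place WQ@(1,1)
Op 4: place BB@(0,0)
Op 5: place WB@(0,4)
Op 6: place BQ@(3,2)
Op 7: place BB@(3,5)
Per-piece attacks for B:
  BB@(0,0): attacks (1,1) [ray(1,1) blocked at (1,1)]
  BN@(1,3): attacks (2,5) (3,4) (0,5) (2,1) (3,2) (0,1)
  BQ@(3,2): attacks (3,3) (3,4) (3,5) (3,1) (3,0) (4,2) (5,2) (2,2) (1,2) (0,2) (4,3) (5,4) (4,1) (5,0) (2,3) (1,4) (0,5) (2,1) (1,0) [ray(0,1) blocked at (3,5)]
  BB@(3,5): attacks (4,4) (2,4) (1,3) [ray(1,-1) blocked at (4,4); ray(-1,-1) blocked at (1,3)]
  BQ@(4,4): attacks (4,5) (4,3) (4,2) (4,1) (4,0) (5,4) (3,4) (2,4) (1,4) (0,4) (5,5) (5,3) (3,5) (3,3) (2,2) (1,1) [ray(-1,0) blocked at (0,4); ray(-1,1) blocked at (3,5); ray(-1,-1) blocked at (1,1)]
Union (31 distinct): (0,1) (0,2) (0,4) (0,5) (1,0) (1,1) (1,2) (1,3) (1,4) (2,1) (2,2) (2,3) (2,4) (2,5) (3,0) (3,1) (3,2) (3,3) (3,4) (3,5) (4,0) (4,1) (4,2) (4,3) (4,4) (4,5) (5,0) (5,2) (5,3) (5,4) (5,5)

Answer: 31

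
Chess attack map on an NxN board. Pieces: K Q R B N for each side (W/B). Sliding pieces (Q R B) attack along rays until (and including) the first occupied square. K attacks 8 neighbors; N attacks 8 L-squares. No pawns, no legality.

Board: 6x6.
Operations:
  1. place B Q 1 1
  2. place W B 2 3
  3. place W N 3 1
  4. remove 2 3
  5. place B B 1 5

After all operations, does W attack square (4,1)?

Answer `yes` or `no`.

Op 1: place BQ@(1,1)
Op 2: place WB@(2,3)
Op 3: place WN@(3,1)
Op 4: remove (2,3)
Op 5: place BB@(1,5)
Per-piece attacks for W:
  WN@(3,1): attacks (4,3) (5,2) (2,3) (1,2) (5,0) (1,0)
W attacks (4,1): no

Answer: no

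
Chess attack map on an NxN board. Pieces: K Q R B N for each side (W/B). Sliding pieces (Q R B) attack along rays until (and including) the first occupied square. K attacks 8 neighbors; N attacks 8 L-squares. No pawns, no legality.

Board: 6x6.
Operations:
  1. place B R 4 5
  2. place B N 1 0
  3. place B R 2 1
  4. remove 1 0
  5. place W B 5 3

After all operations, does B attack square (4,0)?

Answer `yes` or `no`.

Op 1: place BR@(4,5)
Op 2: place BN@(1,0)
Op 3: place BR@(2,1)
Op 4: remove (1,0)
Op 5: place WB@(5,3)
Per-piece attacks for B:
  BR@(2,1): attacks (2,2) (2,3) (2,4) (2,5) (2,0) (3,1) (4,1) (5,1) (1,1) (0,1)
  BR@(4,5): attacks (4,4) (4,3) (4,2) (4,1) (4,0) (5,5) (3,5) (2,5) (1,5) (0,5)
B attacks (4,0): yes

Answer: yes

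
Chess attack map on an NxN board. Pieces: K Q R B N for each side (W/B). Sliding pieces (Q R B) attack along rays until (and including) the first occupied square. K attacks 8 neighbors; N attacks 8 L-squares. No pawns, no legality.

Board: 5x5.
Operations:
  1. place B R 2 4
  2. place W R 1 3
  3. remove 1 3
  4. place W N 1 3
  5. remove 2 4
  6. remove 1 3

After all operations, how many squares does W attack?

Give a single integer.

Answer: 0

Derivation:
Op 1: place BR@(2,4)
Op 2: place WR@(1,3)
Op 3: remove (1,3)
Op 4: place WN@(1,3)
Op 5: remove (2,4)
Op 6: remove (1,3)
Per-piece attacks for W:
Union (0 distinct): (none)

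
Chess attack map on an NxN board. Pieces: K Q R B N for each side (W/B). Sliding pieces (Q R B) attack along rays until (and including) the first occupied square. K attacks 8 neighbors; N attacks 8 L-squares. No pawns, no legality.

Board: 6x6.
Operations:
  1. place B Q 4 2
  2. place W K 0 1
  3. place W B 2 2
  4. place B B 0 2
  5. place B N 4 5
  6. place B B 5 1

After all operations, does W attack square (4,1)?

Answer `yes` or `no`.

Op 1: place BQ@(4,2)
Op 2: place WK@(0,1)
Op 3: place WB@(2,2)
Op 4: place BB@(0,2)
Op 5: place BN@(4,5)
Op 6: place BB@(5,1)
Per-piece attacks for W:
  WK@(0,1): attacks (0,2) (0,0) (1,1) (1,2) (1,0)
  WB@(2,2): attacks (3,3) (4,4) (5,5) (3,1) (4,0) (1,3) (0,4) (1,1) (0,0)
W attacks (4,1): no

Answer: no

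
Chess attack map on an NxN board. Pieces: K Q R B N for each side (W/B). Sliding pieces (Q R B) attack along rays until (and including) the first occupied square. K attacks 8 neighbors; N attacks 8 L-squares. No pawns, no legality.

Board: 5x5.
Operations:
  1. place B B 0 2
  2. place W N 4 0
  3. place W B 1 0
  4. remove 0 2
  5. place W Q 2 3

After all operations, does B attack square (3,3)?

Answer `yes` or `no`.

Answer: no

Derivation:
Op 1: place BB@(0,2)
Op 2: place WN@(4,0)
Op 3: place WB@(1,0)
Op 4: remove (0,2)
Op 5: place WQ@(2,3)
Per-piece attacks for B:
B attacks (3,3): no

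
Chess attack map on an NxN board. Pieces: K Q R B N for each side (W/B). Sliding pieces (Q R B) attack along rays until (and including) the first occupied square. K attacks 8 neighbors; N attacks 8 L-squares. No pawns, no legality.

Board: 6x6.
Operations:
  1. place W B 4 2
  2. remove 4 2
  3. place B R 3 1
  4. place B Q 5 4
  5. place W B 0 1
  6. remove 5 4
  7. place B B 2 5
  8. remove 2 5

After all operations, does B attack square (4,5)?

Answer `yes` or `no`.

Op 1: place WB@(4,2)
Op 2: remove (4,2)
Op 3: place BR@(3,1)
Op 4: place BQ@(5,4)
Op 5: place WB@(0,1)
Op 6: remove (5,4)
Op 7: place BB@(2,5)
Op 8: remove (2,5)
Per-piece attacks for B:
  BR@(3,1): attacks (3,2) (3,3) (3,4) (3,5) (3,0) (4,1) (5,1) (2,1) (1,1) (0,1) [ray(-1,0) blocked at (0,1)]
B attacks (4,5): no

Answer: no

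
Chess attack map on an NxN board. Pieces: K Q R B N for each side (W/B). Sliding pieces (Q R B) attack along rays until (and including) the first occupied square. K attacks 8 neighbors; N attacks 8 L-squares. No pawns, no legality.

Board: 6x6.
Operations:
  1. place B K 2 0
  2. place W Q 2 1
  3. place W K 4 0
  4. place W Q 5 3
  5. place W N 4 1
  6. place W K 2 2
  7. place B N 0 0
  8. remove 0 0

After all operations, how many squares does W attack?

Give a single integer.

Answer: 25

Derivation:
Op 1: place BK@(2,0)
Op 2: place WQ@(2,1)
Op 3: place WK@(4,0)
Op 4: place WQ@(5,3)
Op 5: place WN@(4,1)
Op 6: place WK@(2,2)
Op 7: place BN@(0,0)
Op 8: remove (0,0)
Per-piece attacks for W:
  WQ@(2,1): attacks (2,2) (2,0) (3,1) (4,1) (1,1) (0,1) (3,2) (4,3) (5,4) (3,0) (1,2) (0,3) (1,0) [ray(0,1) blocked at (2,2); ray(0,-1) blocked at (2,0); ray(1,0) blocked at (4,1)]
  WK@(2,2): attacks (2,3) (2,1) (3,2) (1,2) (3,3) (3,1) (1,3) (1,1)
  WK@(4,0): attacks (4,1) (5,0) (3,0) (5,1) (3,1)
  WN@(4,1): attacks (5,3) (3,3) (2,2) (2,0)
  WQ@(5,3): attacks (5,4) (5,5) (5,2) (5,1) (5,0) (4,3) (3,3) (2,3) (1,3) (0,3) (4,4) (3,5) (4,2) (3,1) (2,0) [ray(-1,-1) blocked at (2,0)]
Union (25 distinct): (0,1) (0,3) (1,0) (1,1) (1,2) (1,3) (2,0) (2,1) (2,2) (2,3) (3,0) (3,1) (3,2) (3,3) (3,5) (4,1) (4,2) (4,3) (4,4) (5,0) (5,1) (5,2) (5,3) (5,4) (5,5)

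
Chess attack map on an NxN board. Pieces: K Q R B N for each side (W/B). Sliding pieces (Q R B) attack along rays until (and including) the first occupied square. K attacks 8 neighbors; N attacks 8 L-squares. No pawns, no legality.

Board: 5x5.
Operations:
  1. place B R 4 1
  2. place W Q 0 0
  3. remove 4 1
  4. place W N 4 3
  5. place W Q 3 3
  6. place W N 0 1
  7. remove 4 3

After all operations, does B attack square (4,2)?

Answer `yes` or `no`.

Op 1: place BR@(4,1)
Op 2: place WQ@(0,0)
Op 3: remove (4,1)
Op 4: place WN@(4,3)
Op 5: place WQ@(3,3)
Op 6: place WN@(0,1)
Op 7: remove (4,3)
Per-piece attacks for B:
B attacks (4,2): no

Answer: no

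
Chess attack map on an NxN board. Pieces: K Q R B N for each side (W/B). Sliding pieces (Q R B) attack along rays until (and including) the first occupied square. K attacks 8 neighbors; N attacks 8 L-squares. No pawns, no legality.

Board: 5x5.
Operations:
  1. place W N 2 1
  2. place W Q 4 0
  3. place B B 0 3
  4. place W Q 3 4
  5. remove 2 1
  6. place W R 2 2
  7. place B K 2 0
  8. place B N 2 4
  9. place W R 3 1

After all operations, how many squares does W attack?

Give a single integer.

Op 1: place WN@(2,1)
Op 2: place WQ@(4,0)
Op 3: place BB@(0,3)
Op 4: place WQ@(3,4)
Op 5: remove (2,1)
Op 6: place WR@(2,2)
Op 7: place BK@(2,0)
Op 8: place BN@(2,4)
Op 9: place WR@(3,1)
Per-piece attacks for W:
  WR@(2,2): attacks (2,3) (2,4) (2,1) (2,0) (3,2) (4,2) (1,2) (0,2) [ray(0,1) blocked at (2,4); ray(0,-1) blocked at (2,0)]
  WR@(3,1): attacks (3,2) (3,3) (3,4) (3,0) (4,1) (2,1) (1,1) (0,1) [ray(0,1) blocked at (3,4)]
  WQ@(3,4): attacks (3,3) (3,2) (3,1) (4,4) (2,4) (4,3) (2,3) (1,2) (0,1) [ray(0,-1) blocked at (3,1); ray(-1,0) blocked at (2,4)]
  WQ@(4,0): attacks (4,1) (4,2) (4,3) (4,4) (3,0) (2,0) (3,1) [ray(-1,0) blocked at (2,0); ray(-1,1) blocked at (3,1)]
Union (17 distinct): (0,1) (0,2) (1,1) (1,2) (2,0) (2,1) (2,3) (2,4) (3,0) (3,1) (3,2) (3,3) (3,4) (4,1) (4,2) (4,3) (4,4)

Answer: 17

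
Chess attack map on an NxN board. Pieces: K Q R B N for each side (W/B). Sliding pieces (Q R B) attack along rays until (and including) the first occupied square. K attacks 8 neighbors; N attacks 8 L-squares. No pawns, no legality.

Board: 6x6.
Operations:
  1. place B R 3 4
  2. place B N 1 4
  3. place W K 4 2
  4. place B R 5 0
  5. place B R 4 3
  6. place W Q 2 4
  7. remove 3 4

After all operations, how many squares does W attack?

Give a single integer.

Op 1: place BR@(3,4)
Op 2: place BN@(1,4)
Op 3: place WK@(4,2)
Op 4: place BR@(5,0)
Op 5: place BR@(4,3)
Op 6: place WQ@(2,4)
Op 7: remove (3,4)
Per-piece attacks for W:
  WQ@(2,4): attacks (2,5) (2,3) (2,2) (2,1) (2,0) (3,4) (4,4) (5,4) (1,4) (3,5) (3,3) (4,2) (1,5) (1,3) (0,2) [ray(-1,0) blocked at (1,4); ray(1,-1) blocked at (4,2)]
  WK@(4,2): attacks (4,3) (4,1) (5,2) (3,2) (5,3) (5,1) (3,3) (3,1)
Union (22 distinct): (0,2) (1,3) (1,4) (1,5) (2,0) (2,1) (2,2) (2,3) (2,5) (3,1) (3,2) (3,3) (3,4) (3,5) (4,1) (4,2) (4,3) (4,4) (5,1) (5,2) (5,3) (5,4)

Answer: 22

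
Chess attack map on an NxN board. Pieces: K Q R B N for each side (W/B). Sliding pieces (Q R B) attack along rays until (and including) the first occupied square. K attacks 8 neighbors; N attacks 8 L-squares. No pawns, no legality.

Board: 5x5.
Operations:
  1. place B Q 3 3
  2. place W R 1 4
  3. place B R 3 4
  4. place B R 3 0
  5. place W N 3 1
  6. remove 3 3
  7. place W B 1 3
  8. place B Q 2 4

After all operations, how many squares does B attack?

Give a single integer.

Answer: 16

Derivation:
Op 1: place BQ@(3,3)
Op 2: place WR@(1,4)
Op 3: place BR@(3,4)
Op 4: place BR@(3,0)
Op 5: place WN@(3,1)
Op 6: remove (3,3)
Op 7: place WB@(1,3)
Op 8: place BQ@(2,4)
Per-piece attacks for B:
  BQ@(2,4): attacks (2,3) (2,2) (2,1) (2,0) (3,4) (1,4) (3,3) (4,2) (1,3) [ray(1,0) blocked at (3,4); ray(-1,0) blocked at (1,4); ray(-1,-1) blocked at (1,3)]
  BR@(3,0): attacks (3,1) (4,0) (2,0) (1,0) (0,0) [ray(0,1) blocked at (3,1)]
  BR@(3,4): attacks (3,3) (3,2) (3,1) (4,4) (2,4) [ray(0,-1) blocked at (3,1); ray(-1,0) blocked at (2,4)]
Union (16 distinct): (0,0) (1,0) (1,3) (1,4) (2,0) (2,1) (2,2) (2,3) (2,4) (3,1) (3,2) (3,3) (3,4) (4,0) (4,2) (4,4)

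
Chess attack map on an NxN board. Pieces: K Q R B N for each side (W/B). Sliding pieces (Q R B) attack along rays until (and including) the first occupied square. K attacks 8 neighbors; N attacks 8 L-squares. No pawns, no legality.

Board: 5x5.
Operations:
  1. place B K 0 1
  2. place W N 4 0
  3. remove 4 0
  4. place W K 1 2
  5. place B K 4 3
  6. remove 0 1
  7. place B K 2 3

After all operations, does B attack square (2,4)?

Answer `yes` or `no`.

Op 1: place BK@(0,1)
Op 2: place WN@(4,0)
Op 3: remove (4,0)
Op 4: place WK@(1,2)
Op 5: place BK@(4,3)
Op 6: remove (0,1)
Op 7: place BK@(2,3)
Per-piece attacks for B:
  BK@(2,3): attacks (2,4) (2,2) (3,3) (1,3) (3,4) (3,2) (1,4) (1,2)
  BK@(4,3): attacks (4,4) (4,2) (3,3) (3,4) (3,2)
B attacks (2,4): yes

Answer: yes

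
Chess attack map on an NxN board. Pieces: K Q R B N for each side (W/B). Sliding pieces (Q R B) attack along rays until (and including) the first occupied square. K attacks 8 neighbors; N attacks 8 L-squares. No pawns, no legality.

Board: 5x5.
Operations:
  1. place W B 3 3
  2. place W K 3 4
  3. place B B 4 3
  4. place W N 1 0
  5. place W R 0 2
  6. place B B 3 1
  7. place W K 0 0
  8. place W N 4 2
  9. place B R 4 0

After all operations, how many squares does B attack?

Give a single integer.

Answer: 12

Derivation:
Op 1: place WB@(3,3)
Op 2: place WK@(3,4)
Op 3: place BB@(4,3)
Op 4: place WN@(1,0)
Op 5: place WR@(0,2)
Op 6: place BB@(3,1)
Op 7: place WK@(0,0)
Op 8: place WN@(4,2)
Op 9: place BR@(4,0)
Per-piece attacks for B:
  BB@(3,1): attacks (4,2) (4,0) (2,2) (1,3) (0,4) (2,0) [ray(1,1) blocked at (4,2); ray(1,-1) blocked at (4,0)]
  BR@(4,0): attacks (4,1) (4,2) (3,0) (2,0) (1,0) [ray(0,1) blocked at (4,2); ray(-1,0) blocked at (1,0)]
  BB@(4,3): attacks (3,4) (3,2) (2,1) (1,0) [ray(-1,1) blocked at (3,4); ray(-1,-1) blocked at (1,0)]
Union (12 distinct): (0,4) (1,0) (1,3) (2,0) (2,1) (2,2) (3,0) (3,2) (3,4) (4,0) (4,1) (4,2)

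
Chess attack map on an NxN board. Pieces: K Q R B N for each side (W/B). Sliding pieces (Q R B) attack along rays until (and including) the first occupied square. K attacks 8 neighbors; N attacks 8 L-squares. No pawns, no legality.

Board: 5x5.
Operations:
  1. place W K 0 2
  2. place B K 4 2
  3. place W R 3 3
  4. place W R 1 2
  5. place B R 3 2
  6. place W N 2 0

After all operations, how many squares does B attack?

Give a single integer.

Op 1: place WK@(0,2)
Op 2: place BK@(4,2)
Op 3: place WR@(3,3)
Op 4: place WR@(1,2)
Op 5: place BR@(3,2)
Op 6: place WN@(2,0)
Per-piece attacks for B:
  BR@(3,2): attacks (3,3) (3,1) (3,0) (4,2) (2,2) (1,2) [ray(0,1) blocked at (3,3); ray(1,0) blocked at (4,2); ray(-1,0) blocked at (1,2)]
  BK@(4,2): attacks (4,3) (4,1) (3,2) (3,3) (3,1)
Union (9 distinct): (1,2) (2,2) (3,0) (3,1) (3,2) (3,3) (4,1) (4,2) (4,3)

Answer: 9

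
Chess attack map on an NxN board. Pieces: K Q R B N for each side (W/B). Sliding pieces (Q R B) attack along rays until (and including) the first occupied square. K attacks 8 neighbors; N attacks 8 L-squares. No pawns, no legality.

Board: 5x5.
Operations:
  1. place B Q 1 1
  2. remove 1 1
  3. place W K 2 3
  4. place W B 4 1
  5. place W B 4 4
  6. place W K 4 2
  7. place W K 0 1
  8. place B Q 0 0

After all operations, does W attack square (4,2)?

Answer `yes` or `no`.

Answer: no

Derivation:
Op 1: place BQ@(1,1)
Op 2: remove (1,1)
Op 3: place WK@(2,3)
Op 4: place WB@(4,1)
Op 5: place WB@(4,4)
Op 6: place WK@(4,2)
Op 7: place WK@(0,1)
Op 8: place BQ@(0,0)
Per-piece attacks for W:
  WK@(0,1): attacks (0,2) (0,0) (1,1) (1,2) (1,0)
  WK@(2,3): attacks (2,4) (2,2) (3,3) (1,3) (3,4) (3,2) (1,4) (1,2)
  WB@(4,1): attacks (3,2) (2,3) (3,0) [ray(-1,1) blocked at (2,3)]
  WK@(4,2): attacks (4,3) (4,1) (3,2) (3,3) (3,1)
  WB@(4,4): attacks (3,3) (2,2) (1,1) (0,0) [ray(-1,-1) blocked at (0,0)]
W attacks (4,2): no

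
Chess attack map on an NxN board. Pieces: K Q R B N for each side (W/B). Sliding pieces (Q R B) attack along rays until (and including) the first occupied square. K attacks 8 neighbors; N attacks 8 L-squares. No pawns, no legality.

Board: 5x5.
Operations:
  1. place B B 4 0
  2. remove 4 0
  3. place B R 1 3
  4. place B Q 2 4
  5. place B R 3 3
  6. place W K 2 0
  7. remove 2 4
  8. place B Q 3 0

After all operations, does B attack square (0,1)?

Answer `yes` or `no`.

Op 1: place BB@(4,0)
Op 2: remove (4,0)
Op 3: place BR@(1,3)
Op 4: place BQ@(2,4)
Op 5: place BR@(3,3)
Op 6: place WK@(2,0)
Op 7: remove (2,4)
Op 8: place BQ@(3,0)
Per-piece attacks for B:
  BR@(1,3): attacks (1,4) (1,2) (1,1) (1,0) (2,3) (3,3) (0,3) [ray(1,0) blocked at (3,3)]
  BQ@(3,0): attacks (3,1) (3,2) (3,3) (4,0) (2,0) (4,1) (2,1) (1,2) (0,3) [ray(0,1) blocked at (3,3); ray(-1,0) blocked at (2,0)]
  BR@(3,3): attacks (3,4) (3,2) (3,1) (3,0) (4,3) (2,3) (1,3) [ray(0,-1) blocked at (3,0); ray(-1,0) blocked at (1,3)]
B attacks (0,1): no

Answer: no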